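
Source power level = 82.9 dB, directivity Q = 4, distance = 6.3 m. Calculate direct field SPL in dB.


Given values:
  Lw = 82.9 dB, Q = 4, r = 6.3 m
Formula: SPL = Lw + 10 * log10(Q / (4 * pi * r^2))
Compute 4 * pi * r^2 = 4 * pi * 6.3^2 = 498.7592
Compute Q / denom = 4 / 498.7592 = 0.0080199
Compute 10 * log10(0.0080199) = -20.9583
SPL = 82.9 + (-20.9583) = 61.94

61.94 dB


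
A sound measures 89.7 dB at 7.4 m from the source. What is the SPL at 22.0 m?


Given values:
  SPL1 = 89.7 dB, r1 = 7.4 m, r2 = 22.0 m
Formula: SPL2 = SPL1 - 20 * log10(r2 / r1)
Compute ratio: r2 / r1 = 22.0 / 7.4 = 2.973
Compute log10: log10(2.973) = 0.473195
Compute drop: 20 * 0.473195 = 9.4639
SPL2 = 89.7 - 9.4639 = 80.24

80.24 dB


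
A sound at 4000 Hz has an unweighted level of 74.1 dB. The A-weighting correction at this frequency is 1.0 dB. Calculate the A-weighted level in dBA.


Given values:
  SPL = 74.1 dB
  A-weighting at 4000 Hz = 1.0 dB
Formula: L_A = SPL + A_weight
L_A = 74.1 + (1.0)
L_A = 75.1

75.1 dBA


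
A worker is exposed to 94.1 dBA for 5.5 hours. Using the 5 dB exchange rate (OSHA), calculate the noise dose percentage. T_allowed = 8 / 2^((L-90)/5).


Given values:
  L = 94.1 dBA, T = 5.5 hours
Formula: T_allowed = 8 / 2^((L - 90) / 5)
Compute exponent: (94.1 - 90) / 5 = 0.82
Compute 2^(0.82) = 1.765406
T_allowed = 8 / 1.765406 = 4.531536 hours
Dose = (T / T_allowed) * 100
Dose = (5.5 / 4.531536) * 100 = 121.37

121.37 %


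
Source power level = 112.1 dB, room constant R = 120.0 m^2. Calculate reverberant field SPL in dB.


Given values:
  Lw = 112.1 dB, R = 120.0 m^2
Formula: SPL = Lw + 10 * log10(4 / R)
Compute 4 / R = 4 / 120.0 = 0.033333
Compute 10 * log10(0.033333) = -14.7713
SPL = 112.1 + (-14.7713) = 97.33

97.33 dB


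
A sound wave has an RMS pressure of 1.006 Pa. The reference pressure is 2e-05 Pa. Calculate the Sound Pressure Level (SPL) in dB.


Given values:
  p = 1.006 Pa
  p_ref = 2e-05 Pa
Formula: SPL = 20 * log10(p / p_ref)
Compute ratio: p / p_ref = 1.006 / 2e-05 = 50300
Compute log10: log10(50300) = 4.701568
Multiply: SPL = 20 * 4.701568 = 94.03

94.03 dB


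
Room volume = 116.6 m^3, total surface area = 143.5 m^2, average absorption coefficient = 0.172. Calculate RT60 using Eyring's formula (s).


Given values:
  V = 116.6 m^3, S = 143.5 m^2, alpha = 0.172
Formula: RT60 = 0.161 * V / (-S * ln(1 - alpha))
Compute ln(1 - 0.172) = ln(0.828) = -0.188742
Denominator: -143.5 * -0.188742 = 27.0845
Numerator: 0.161 * 116.6 = 18.7726
RT60 = 18.7726 / 27.0845 = 0.693

0.693 s


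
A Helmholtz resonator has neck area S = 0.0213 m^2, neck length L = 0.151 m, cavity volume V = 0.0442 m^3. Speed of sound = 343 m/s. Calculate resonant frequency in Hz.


Given values:
  S = 0.0213 m^2, L = 0.151 m, V = 0.0442 m^3, c = 343 m/s
Formula: f = (c / (2*pi)) * sqrt(S / (V * L))
Compute V * L = 0.0442 * 0.151 = 0.0066742
Compute S / (V * L) = 0.0213 / 0.0066742 = 3.1914
Compute sqrt(3.1914) = 1.786449
Compute c / (2*pi) = 343 / 6.283185 = 54.590148
f = 54.590148 * 1.786449 = 97.52

97.52 Hz


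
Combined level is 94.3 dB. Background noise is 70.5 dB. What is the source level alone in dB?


Given values:
  L_total = 94.3 dB, L_bg = 70.5 dB
Formula: L_source = 10 * log10(10^(L_total/10) - 10^(L_bg/10))
Convert to linear:
  10^(94.3/10) = 2691534803.9269
  10^(70.5/10) = 11220184.543
Difference: 2691534803.9269 - 11220184.543 = 2680314619.3839
L_source = 10 * log10(2680314619.3839) = 94.28

94.28 dB


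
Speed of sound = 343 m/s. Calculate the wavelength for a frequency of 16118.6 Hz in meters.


Given values:
  c = 343 m/s, f = 16118.6 Hz
Formula: lambda = c / f
lambda = 343 / 16118.6
lambda = 0.0213

0.0213 m


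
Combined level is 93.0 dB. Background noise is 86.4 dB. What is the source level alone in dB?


Given values:
  L_total = 93.0 dB, L_bg = 86.4 dB
Formula: L_source = 10 * log10(10^(L_total/10) - 10^(L_bg/10))
Convert to linear:
  10^(93.0/10) = 1995262314.9689
  10^(86.4/10) = 436515832.2402
Difference: 1995262314.9689 - 436515832.2402 = 1558746482.7287
L_source = 10 * log10(1558746482.7287) = 91.93

91.93 dB


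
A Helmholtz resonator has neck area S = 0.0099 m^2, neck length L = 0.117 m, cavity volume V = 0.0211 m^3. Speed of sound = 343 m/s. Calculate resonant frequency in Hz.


Given values:
  S = 0.0099 m^2, L = 0.117 m, V = 0.0211 m^3, c = 343 m/s
Formula: f = (c / (2*pi)) * sqrt(S / (V * L))
Compute V * L = 0.0211 * 0.117 = 0.0024687
Compute S / (V * L) = 0.0099 / 0.0024687 = 4.0102
Compute sqrt(4.0102) = 2.002548
Compute c / (2*pi) = 343 / 6.283185 = 54.590148
f = 54.590148 * 2.002548 = 109.32

109.32 Hz


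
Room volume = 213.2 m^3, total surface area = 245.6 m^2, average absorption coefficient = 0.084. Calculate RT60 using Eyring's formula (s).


Given values:
  V = 213.2 m^3, S = 245.6 m^2, alpha = 0.084
Formula: RT60 = 0.161 * V / (-S * ln(1 - alpha))
Compute ln(1 - 0.084) = ln(0.916) = -0.087739
Denominator: -245.6 * -0.087739 = 21.5487
Numerator: 0.161 * 213.2 = 34.3252
RT60 = 34.3252 / 21.5487 = 1.593

1.593 s


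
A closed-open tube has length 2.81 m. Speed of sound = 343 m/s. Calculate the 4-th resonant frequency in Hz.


Given values:
  Tube type: closed-open, L = 2.81 m, c = 343 m/s, n = 4
Formula: f_n = (2n - 1) * c / (4 * L)
Compute 2n - 1 = 2*4 - 1 = 7
Compute 4 * L = 4 * 2.81 = 11.24
f = 7 * 343 / 11.24
f = 213.61

213.61 Hz


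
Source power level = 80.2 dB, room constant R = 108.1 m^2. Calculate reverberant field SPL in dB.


Given values:
  Lw = 80.2 dB, R = 108.1 m^2
Formula: SPL = Lw + 10 * log10(4 / R)
Compute 4 / R = 4 / 108.1 = 0.037003
Compute 10 * log10(0.037003) = -14.3176
SPL = 80.2 + (-14.3176) = 65.88

65.88 dB


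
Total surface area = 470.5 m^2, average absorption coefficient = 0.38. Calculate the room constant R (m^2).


Given values:
  S = 470.5 m^2, alpha = 0.38
Formula: R = S * alpha / (1 - alpha)
Numerator: 470.5 * 0.38 = 178.79
Denominator: 1 - 0.38 = 0.62
R = 178.79 / 0.62 = 288.37

288.37 m^2


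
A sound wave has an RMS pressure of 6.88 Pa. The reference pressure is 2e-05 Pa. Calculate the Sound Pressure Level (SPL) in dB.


Given values:
  p = 6.88 Pa
  p_ref = 2e-05 Pa
Formula: SPL = 20 * log10(p / p_ref)
Compute ratio: p / p_ref = 6.88 / 2e-05 = 344000
Compute log10: log10(344000) = 5.536558
Multiply: SPL = 20 * 5.536558 = 110.73

110.73 dB


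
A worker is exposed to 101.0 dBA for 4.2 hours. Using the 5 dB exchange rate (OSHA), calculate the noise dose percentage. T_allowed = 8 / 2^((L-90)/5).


Given values:
  L = 101.0 dBA, T = 4.2 hours
Formula: T_allowed = 8 / 2^((L - 90) / 5)
Compute exponent: (101.0 - 90) / 5 = 2.2
Compute 2^(2.2) = 4.594793
T_allowed = 8 / 4.594793 = 1.741101 hours
Dose = (T / T_allowed) * 100
Dose = (4.2 / 1.741101) * 100 = 241.23

241.23 %


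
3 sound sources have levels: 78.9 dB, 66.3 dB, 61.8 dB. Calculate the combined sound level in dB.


Formula: L_total = 10 * log10( sum(10^(Li/10)) )
  Source 1: 10^(78.9/10) = 77624711.6629
  Source 2: 10^(66.3/10) = 4265795.188
  Source 3: 10^(61.8/10) = 1513561.2484
Sum of linear values = 83404068.0993
L_total = 10 * log10(83404068.0993) = 79.21

79.21 dB


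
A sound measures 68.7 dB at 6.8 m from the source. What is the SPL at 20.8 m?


Given values:
  SPL1 = 68.7 dB, r1 = 6.8 m, r2 = 20.8 m
Formula: SPL2 = SPL1 - 20 * log10(r2 / r1)
Compute ratio: r2 / r1 = 20.8 / 6.8 = 3.0588
Compute log10: log10(3.0588) = 0.485551
Compute drop: 20 * 0.485551 = 9.711
SPL2 = 68.7 - 9.711 = 58.99

58.99 dB


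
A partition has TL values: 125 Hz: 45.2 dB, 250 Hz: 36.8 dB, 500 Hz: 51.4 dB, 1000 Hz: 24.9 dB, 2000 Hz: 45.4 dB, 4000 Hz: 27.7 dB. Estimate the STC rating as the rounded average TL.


Given TL values at each frequency:
  125 Hz: 45.2 dB
  250 Hz: 36.8 dB
  500 Hz: 51.4 dB
  1000 Hz: 24.9 dB
  2000 Hz: 45.4 dB
  4000 Hz: 27.7 dB
Formula: STC ~ round(average of TL values)
Sum = 45.2 + 36.8 + 51.4 + 24.9 + 45.4 + 27.7 = 231.4
Average = 231.4 / 6 = 38.57
Rounded: 39

39


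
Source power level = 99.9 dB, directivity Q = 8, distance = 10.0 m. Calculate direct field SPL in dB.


Given values:
  Lw = 99.9 dB, Q = 8, r = 10.0 m
Formula: SPL = Lw + 10 * log10(Q / (4 * pi * r^2))
Compute 4 * pi * r^2 = 4 * pi * 10.0^2 = 1256.6371
Compute Q / denom = 8 / 1256.6371 = 0.0063662
Compute 10 * log10(0.0063662) = -21.9612
SPL = 99.9 + (-21.9612) = 77.94

77.94 dB


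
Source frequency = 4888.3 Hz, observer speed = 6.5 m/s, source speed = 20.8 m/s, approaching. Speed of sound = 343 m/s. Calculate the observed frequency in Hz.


Given values:
  f_s = 4888.3 Hz, v_o = 6.5 m/s, v_s = 20.8 m/s
  Direction: approaching
Formula: f_o = f_s * (c + v_o) / (c - v_s)
Numerator: c + v_o = 343 + 6.5 = 349.5
Denominator: c - v_s = 343 - 20.8 = 322.2
f_o = 4888.3 * 349.5 / 322.2 = 5302.49

5302.49 Hz


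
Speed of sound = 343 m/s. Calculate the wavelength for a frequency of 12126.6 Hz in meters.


Given values:
  c = 343 m/s, f = 12126.6 Hz
Formula: lambda = c / f
lambda = 343 / 12126.6
lambda = 0.0283

0.0283 m


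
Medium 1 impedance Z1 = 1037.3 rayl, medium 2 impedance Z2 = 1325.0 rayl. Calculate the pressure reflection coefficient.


Given values:
  Z1 = 1037.3 rayl, Z2 = 1325.0 rayl
Formula: R = (Z2 - Z1) / (Z2 + Z1)
Numerator: Z2 - Z1 = 1325.0 - 1037.3 = 287.7
Denominator: Z2 + Z1 = 1325.0 + 1037.3 = 2362.3
R = 287.7 / 2362.3 = 0.1218

0.1218


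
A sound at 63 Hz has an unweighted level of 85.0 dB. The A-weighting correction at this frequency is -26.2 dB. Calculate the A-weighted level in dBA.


Given values:
  SPL = 85.0 dB
  A-weighting at 63 Hz = -26.2 dB
Formula: L_A = SPL + A_weight
L_A = 85.0 + (-26.2)
L_A = 58.8

58.8 dBA


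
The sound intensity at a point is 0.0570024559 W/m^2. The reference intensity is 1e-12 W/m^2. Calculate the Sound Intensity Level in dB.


Given values:
  I = 0.0570024559 W/m^2
  I_ref = 1e-12 W/m^2
Formula: SIL = 10 * log10(I / I_ref)
Compute ratio: I / I_ref = 57002455900
Compute log10: log10(57002455900) = 10.755894
Multiply: SIL = 10 * 10.755894 = 107.56

107.56 dB


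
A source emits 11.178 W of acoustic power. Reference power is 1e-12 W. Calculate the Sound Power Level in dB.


Given values:
  W = 11.178 W
  W_ref = 1e-12 W
Formula: SWL = 10 * log10(W / W_ref)
Compute ratio: W / W_ref = 11178000000000
Compute log10: log10(11178000000000) = 13.048364
Multiply: SWL = 10 * 13.048364 = 130.48

130.48 dB


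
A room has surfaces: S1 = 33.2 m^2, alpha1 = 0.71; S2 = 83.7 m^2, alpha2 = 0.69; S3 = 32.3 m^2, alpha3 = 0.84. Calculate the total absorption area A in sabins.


Given surfaces:
  Surface 1: 33.2 * 0.71 = 23.572
  Surface 2: 83.7 * 0.69 = 57.753
  Surface 3: 32.3 * 0.84 = 27.132
Formula: A = sum(Si * alpha_i)
A = 23.572 + 57.753 + 27.132
A = 108.46

108.46 sabins


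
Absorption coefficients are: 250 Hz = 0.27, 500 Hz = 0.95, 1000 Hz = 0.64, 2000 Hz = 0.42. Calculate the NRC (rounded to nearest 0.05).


Given values:
  a_250 = 0.27, a_500 = 0.95
  a_1000 = 0.64, a_2000 = 0.42
Formula: NRC = (a250 + a500 + a1000 + a2000) / 4
Sum = 0.27 + 0.95 + 0.64 + 0.42 = 2.28
NRC = 2.28 / 4 = 0.57
Rounded to nearest 0.05: 0.55

0.55


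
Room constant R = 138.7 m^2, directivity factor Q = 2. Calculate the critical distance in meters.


Given values:
  R = 138.7 m^2, Q = 2
Formula: d_c = 0.141 * sqrt(Q * R)
Compute Q * R = 2 * 138.7 = 277.4
Compute sqrt(277.4) = 16.6553
d_c = 0.141 * 16.6553 = 2.348

2.348 m


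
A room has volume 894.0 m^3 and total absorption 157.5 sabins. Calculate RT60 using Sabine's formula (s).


Given values:
  V = 894.0 m^3
  A = 157.5 sabins
Formula: RT60 = 0.161 * V / A
Numerator: 0.161 * 894.0 = 143.934
RT60 = 143.934 / 157.5 = 0.914

0.914 s


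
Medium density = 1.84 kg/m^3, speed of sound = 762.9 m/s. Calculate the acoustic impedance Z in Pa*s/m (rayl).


Given values:
  rho = 1.84 kg/m^3
  c = 762.9 m/s
Formula: Z = rho * c
Z = 1.84 * 762.9
Z = 1403.74

1403.74 rayl


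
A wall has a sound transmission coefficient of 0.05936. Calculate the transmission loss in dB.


Given values:
  tau = 0.05936
Formula: TL = 10 * log10(1 / tau)
Compute 1 / tau = 1 / 0.05936 = 16.8464
Compute log10(16.8464) = 1.226507
TL = 10 * 1.226507 = 12.27

12.27 dB


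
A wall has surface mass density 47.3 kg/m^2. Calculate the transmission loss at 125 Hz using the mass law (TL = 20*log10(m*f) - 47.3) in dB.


Given values:
  m = 47.3 kg/m^2, f = 125 Hz
Formula: TL = 20 * log10(m * f) - 47.3
Compute m * f = 47.3 * 125 = 5912.5
Compute log10(5912.5) = 3.771771
Compute 20 * 3.771771 = 75.4354
TL = 75.4354 - 47.3 = 28.14

28.14 dB


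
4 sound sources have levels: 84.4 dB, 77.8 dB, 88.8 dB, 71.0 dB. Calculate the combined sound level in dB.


Formula: L_total = 10 * log10( sum(10^(Li/10)) )
  Source 1: 10^(84.4/10) = 275422870.3338
  Source 2: 10^(77.8/10) = 60255958.6074
  Source 3: 10^(88.8/10) = 758577575.0292
  Source 4: 10^(71.0/10) = 12589254.1179
Sum of linear values = 1106845658.0883
L_total = 10 * log10(1106845658.0883) = 90.44

90.44 dB


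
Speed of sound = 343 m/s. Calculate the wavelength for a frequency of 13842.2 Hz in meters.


Given values:
  c = 343 m/s, f = 13842.2 Hz
Formula: lambda = c / f
lambda = 343 / 13842.2
lambda = 0.0248

0.0248 m


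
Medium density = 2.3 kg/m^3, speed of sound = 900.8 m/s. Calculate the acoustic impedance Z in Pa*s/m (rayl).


Given values:
  rho = 2.3 kg/m^3
  c = 900.8 m/s
Formula: Z = rho * c
Z = 2.3 * 900.8
Z = 2071.84

2071.84 rayl


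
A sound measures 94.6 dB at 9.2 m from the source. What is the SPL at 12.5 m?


Given values:
  SPL1 = 94.6 dB, r1 = 9.2 m, r2 = 12.5 m
Formula: SPL2 = SPL1 - 20 * log10(r2 / r1)
Compute ratio: r2 / r1 = 12.5 / 9.2 = 1.3587
Compute log10: log10(1.3587) = 0.133124
Compute drop: 20 * 0.133124 = 2.6625
SPL2 = 94.6 - 2.6625 = 91.94

91.94 dB


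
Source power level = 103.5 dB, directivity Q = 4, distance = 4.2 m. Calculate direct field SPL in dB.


Given values:
  Lw = 103.5 dB, Q = 4, r = 4.2 m
Formula: SPL = Lw + 10 * log10(Q / (4 * pi * r^2))
Compute 4 * pi * r^2 = 4 * pi * 4.2^2 = 221.6708
Compute Q / denom = 4 / 221.6708 = 0.01804478
Compute 10 * log10(0.01804478) = -17.4365
SPL = 103.5 + (-17.4365) = 86.06

86.06 dB


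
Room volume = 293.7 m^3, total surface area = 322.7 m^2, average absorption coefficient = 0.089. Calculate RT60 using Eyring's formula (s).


Given values:
  V = 293.7 m^3, S = 322.7 m^2, alpha = 0.089
Formula: RT60 = 0.161 * V / (-S * ln(1 - alpha))
Compute ln(1 - 0.089) = ln(0.911) = -0.093212
Denominator: -322.7 * -0.093212 = 30.0795
Numerator: 0.161 * 293.7 = 47.2857
RT60 = 47.2857 / 30.0795 = 1.572

1.572 s


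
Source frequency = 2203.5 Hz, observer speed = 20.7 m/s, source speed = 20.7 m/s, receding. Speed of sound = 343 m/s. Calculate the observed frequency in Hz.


Given values:
  f_s = 2203.5 Hz, v_o = 20.7 m/s, v_s = 20.7 m/s
  Direction: receding
Formula: f_o = f_s * (c - v_o) / (c + v_s)
Numerator: c - v_o = 343 - 20.7 = 322.3
Denominator: c + v_s = 343 + 20.7 = 363.7
f_o = 2203.5 * 322.3 / 363.7 = 1952.68

1952.68 Hz


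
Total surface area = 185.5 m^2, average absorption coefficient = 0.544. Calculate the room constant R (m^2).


Given values:
  S = 185.5 m^2, alpha = 0.544
Formula: R = S * alpha / (1 - alpha)
Numerator: 185.5 * 0.544 = 100.912
Denominator: 1 - 0.544 = 0.456
R = 100.912 / 0.456 = 221.3

221.3 m^2


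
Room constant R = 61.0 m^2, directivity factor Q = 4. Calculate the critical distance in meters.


Given values:
  R = 61.0 m^2, Q = 4
Formula: d_c = 0.141 * sqrt(Q * R)
Compute Q * R = 4 * 61.0 = 244.0
Compute sqrt(244.0) = 15.6205
d_c = 0.141 * 15.6205 = 2.202

2.202 m


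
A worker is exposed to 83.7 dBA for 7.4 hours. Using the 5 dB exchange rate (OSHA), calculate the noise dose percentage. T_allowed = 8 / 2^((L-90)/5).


Given values:
  L = 83.7 dBA, T = 7.4 hours
Formula: T_allowed = 8 / 2^((L - 90) / 5)
Compute exponent: (83.7 - 90) / 5 = -1.26
Compute 2^(-1.26) = 0.417544
T_allowed = 8 / 0.417544 = 19.159657 hours
Dose = (T / T_allowed) * 100
Dose = (7.4 / 19.159657) * 100 = 38.62

38.62 %


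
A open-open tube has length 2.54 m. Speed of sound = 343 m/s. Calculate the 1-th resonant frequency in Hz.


Given values:
  Tube type: open-open, L = 2.54 m, c = 343 m/s, n = 1
Formula: f_n = n * c / (2 * L)
Compute 2 * L = 2 * 2.54 = 5.08
f = 1 * 343 / 5.08
f = 67.52

67.52 Hz


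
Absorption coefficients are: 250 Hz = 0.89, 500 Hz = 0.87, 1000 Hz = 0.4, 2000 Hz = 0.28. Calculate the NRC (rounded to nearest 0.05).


Given values:
  a_250 = 0.89, a_500 = 0.87
  a_1000 = 0.4, a_2000 = 0.28
Formula: NRC = (a250 + a500 + a1000 + a2000) / 4
Sum = 0.89 + 0.87 + 0.4 + 0.28 = 2.44
NRC = 2.44 / 4 = 0.61
Rounded to nearest 0.05: 0.6

0.6


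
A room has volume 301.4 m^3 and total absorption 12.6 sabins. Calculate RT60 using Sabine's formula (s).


Given values:
  V = 301.4 m^3
  A = 12.6 sabins
Formula: RT60 = 0.161 * V / A
Numerator: 0.161 * 301.4 = 48.5254
RT60 = 48.5254 / 12.6 = 3.851

3.851 s


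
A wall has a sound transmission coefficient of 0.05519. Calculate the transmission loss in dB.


Given values:
  tau = 0.05519
Formula: TL = 10 * log10(1 / tau)
Compute 1 / tau = 1 / 0.05519 = 18.1192
Compute log10(18.1192) = 1.258139
TL = 10 * 1.258139 = 12.58

12.58 dB


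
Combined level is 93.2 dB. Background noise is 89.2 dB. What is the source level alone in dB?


Given values:
  L_total = 93.2 dB, L_bg = 89.2 dB
Formula: L_source = 10 * log10(10^(L_total/10) - 10^(L_bg/10))
Convert to linear:
  10^(93.2/10) = 2089296130.854
  10^(89.2/10) = 831763771.1027
Difference: 2089296130.854 - 831763771.1027 = 1257532359.7513
L_source = 10 * log10(1257532359.7513) = 91.0

91.0 dB


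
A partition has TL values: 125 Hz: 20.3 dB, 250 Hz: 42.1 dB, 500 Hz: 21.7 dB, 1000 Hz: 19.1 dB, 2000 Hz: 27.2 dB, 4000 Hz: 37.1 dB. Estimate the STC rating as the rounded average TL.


Given TL values at each frequency:
  125 Hz: 20.3 dB
  250 Hz: 42.1 dB
  500 Hz: 21.7 dB
  1000 Hz: 19.1 dB
  2000 Hz: 27.2 dB
  4000 Hz: 37.1 dB
Formula: STC ~ round(average of TL values)
Sum = 20.3 + 42.1 + 21.7 + 19.1 + 27.2 + 37.1 = 167.5
Average = 167.5 / 6 = 27.92
Rounded: 28

28


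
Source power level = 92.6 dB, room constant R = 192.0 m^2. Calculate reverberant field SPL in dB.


Given values:
  Lw = 92.6 dB, R = 192.0 m^2
Formula: SPL = Lw + 10 * log10(4 / R)
Compute 4 / R = 4 / 192.0 = 0.020833
Compute 10 * log10(0.020833) = -16.8125
SPL = 92.6 + (-16.8125) = 75.79

75.79 dB


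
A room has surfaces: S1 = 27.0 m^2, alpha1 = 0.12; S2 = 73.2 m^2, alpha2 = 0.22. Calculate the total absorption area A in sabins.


Given surfaces:
  Surface 1: 27.0 * 0.12 = 3.24
  Surface 2: 73.2 * 0.22 = 16.104
Formula: A = sum(Si * alpha_i)
A = 3.24 + 16.104
A = 19.34

19.34 sabins


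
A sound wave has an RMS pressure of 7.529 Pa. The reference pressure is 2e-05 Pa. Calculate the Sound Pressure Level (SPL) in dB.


Given values:
  p = 7.529 Pa
  p_ref = 2e-05 Pa
Formula: SPL = 20 * log10(p / p_ref)
Compute ratio: p / p_ref = 7.529 / 2e-05 = 376450
Compute log10: log10(376450) = 5.575707
Multiply: SPL = 20 * 5.575707 = 111.51

111.51 dB


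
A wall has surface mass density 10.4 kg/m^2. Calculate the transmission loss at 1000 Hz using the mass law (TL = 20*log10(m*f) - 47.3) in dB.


Given values:
  m = 10.4 kg/m^2, f = 1000 Hz
Formula: TL = 20 * log10(m * f) - 47.3
Compute m * f = 10.4 * 1000 = 10400.0
Compute log10(10400.0) = 4.017033
Compute 20 * 4.017033 = 80.3407
TL = 80.3407 - 47.3 = 33.04

33.04 dB


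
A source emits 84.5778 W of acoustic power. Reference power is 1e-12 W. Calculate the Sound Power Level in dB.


Given values:
  W = 84.5778 W
  W_ref = 1e-12 W
Formula: SWL = 10 * log10(W / W_ref)
Compute ratio: W / W_ref = 84577800000000
Compute log10: log10(84577800000000) = 13.927256
Multiply: SWL = 10 * 13.927256 = 139.27

139.27 dB


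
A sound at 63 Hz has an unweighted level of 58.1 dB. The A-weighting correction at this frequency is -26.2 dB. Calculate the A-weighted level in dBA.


Given values:
  SPL = 58.1 dB
  A-weighting at 63 Hz = -26.2 dB
Formula: L_A = SPL + A_weight
L_A = 58.1 + (-26.2)
L_A = 31.9

31.9 dBA


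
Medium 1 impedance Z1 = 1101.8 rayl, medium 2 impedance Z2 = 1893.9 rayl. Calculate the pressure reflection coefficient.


Given values:
  Z1 = 1101.8 rayl, Z2 = 1893.9 rayl
Formula: R = (Z2 - Z1) / (Z2 + Z1)
Numerator: Z2 - Z1 = 1893.9 - 1101.8 = 792.1
Denominator: Z2 + Z1 = 1893.9 + 1101.8 = 2995.7
R = 792.1 / 2995.7 = 0.2644

0.2644


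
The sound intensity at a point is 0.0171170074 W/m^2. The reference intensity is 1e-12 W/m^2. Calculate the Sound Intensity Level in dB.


Given values:
  I = 0.0171170074 W/m^2
  I_ref = 1e-12 W/m^2
Formula: SIL = 10 * log10(I / I_ref)
Compute ratio: I / I_ref = 17117007400
Compute log10: log10(17117007400) = 10.233428
Multiply: SIL = 10 * 10.233428 = 102.33

102.33 dB


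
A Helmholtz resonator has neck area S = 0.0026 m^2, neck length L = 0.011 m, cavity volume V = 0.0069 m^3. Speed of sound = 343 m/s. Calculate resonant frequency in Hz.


Given values:
  S = 0.0026 m^2, L = 0.011 m, V = 0.0069 m^3, c = 343 m/s
Formula: f = (c / (2*pi)) * sqrt(S / (V * L))
Compute V * L = 0.0069 * 0.011 = 7.59e-05
Compute S / (V * L) = 0.0026 / 7.59e-05 = 34.2556
Compute sqrt(34.2556) = 5.852828
Compute c / (2*pi) = 343 / 6.283185 = 54.590148
f = 54.590148 * 5.852828 = 319.51

319.51 Hz


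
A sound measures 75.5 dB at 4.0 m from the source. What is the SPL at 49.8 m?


Given values:
  SPL1 = 75.5 dB, r1 = 4.0 m, r2 = 49.8 m
Formula: SPL2 = SPL1 - 20 * log10(r2 / r1)
Compute ratio: r2 / r1 = 49.8 / 4.0 = 12.45
Compute log10: log10(12.45) = 1.095169
Compute drop: 20 * 1.095169 = 21.9034
SPL2 = 75.5 - 21.9034 = 53.6

53.6 dB


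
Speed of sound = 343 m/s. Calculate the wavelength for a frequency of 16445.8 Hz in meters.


Given values:
  c = 343 m/s, f = 16445.8 Hz
Formula: lambda = c / f
lambda = 343 / 16445.8
lambda = 0.0209

0.0209 m


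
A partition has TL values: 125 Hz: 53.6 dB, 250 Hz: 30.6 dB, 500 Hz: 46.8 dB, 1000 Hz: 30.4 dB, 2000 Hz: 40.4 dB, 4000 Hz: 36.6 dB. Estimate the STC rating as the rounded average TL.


Given TL values at each frequency:
  125 Hz: 53.6 dB
  250 Hz: 30.6 dB
  500 Hz: 46.8 dB
  1000 Hz: 30.4 dB
  2000 Hz: 40.4 dB
  4000 Hz: 36.6 dB
Formula: STC ~ round(average of TL values)
Sum = 53.6 + 30.6 + 46.8 + 30.4 + 40.4 + 36.6 = 238.4
Average = 238.4 / 6 = 39.73
Rounded: 40

40


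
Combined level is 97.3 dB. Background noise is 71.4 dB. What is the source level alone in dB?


Given values:
  L_total = 97.3 dB, L_bg = 71.4 dB
Formula: L_source = 10 * log10(10^(L_total/10) - 10^(L_bg/10))
Convert to linear:
  10^(97.3/10) = 5370317963.7025
  10^(71.4/10) = 13803842.646
Difference: 5370317963.7025 - 13803842.646 = 5356514121.0565
L_source = 10 * log10(5356514121.0565) = 97.29

97.29 dB


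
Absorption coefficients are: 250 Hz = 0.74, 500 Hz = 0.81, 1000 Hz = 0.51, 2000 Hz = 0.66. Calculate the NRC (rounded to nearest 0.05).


Given values:
  a_250 = 0.74, a_500 = 0.81
  a_1000 = 0.51, a_2000 = 0.66
Formula: NRC = (a250 + a500 + a1000 + a2000) / 4
Sum = 0.74 + 0.81 + 0.51 + 0.66 = 2.72
NRC = 2.72 / 4 = 0.68
Rounded to nearest 0.05: 0.7

0.7


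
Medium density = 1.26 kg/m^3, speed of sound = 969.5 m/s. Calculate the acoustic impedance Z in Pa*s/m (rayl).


Given values:
  rho = 1.26 kg/m^3
  c = 969.5 m/s
Formula: Z = rho * c
Z = 1.26 * 969.5
Z = 1221.57

1221.57 rayl


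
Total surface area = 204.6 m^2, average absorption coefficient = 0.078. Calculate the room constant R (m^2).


Given values:
  S = 204.6 m^2, alpha = 0.078
Formula: R = S * alpha / (1 - alpha)
Numerator: 204.6 * 0.078 = 15.9588
Denominator: 1 - 0.078 = 0.922
R = 15.9588 / 0.922 = 17.31

17.31 m^2


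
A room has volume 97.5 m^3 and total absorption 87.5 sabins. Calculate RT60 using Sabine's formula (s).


Given values:
  V = 97.5 m^3
  A = 87.5 sabins
Formula: RT60 = 0.161 * V / A
Numerator: 0.161 * 97.5 = 15.6975
RT60 = 15.6975 / 87.5 = 0.179

0.179 s


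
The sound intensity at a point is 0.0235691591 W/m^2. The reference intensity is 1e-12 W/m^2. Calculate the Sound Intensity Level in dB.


Given values:
  I = 0.0235691591 W/m^2
  I_ref = 1e-12 W/m^2
Formula: SIL = 10 * log10(I / I_ref)
Compute ratio: I / I_ref = 23569159100
Compute log10: log10(23569159100) = 10.372344
Multiply: SIL = 10 * 10.372344 = 103.72

103.72 dB


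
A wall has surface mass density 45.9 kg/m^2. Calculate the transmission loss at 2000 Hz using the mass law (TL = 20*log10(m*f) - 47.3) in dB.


Given values:
  m = 45.9 kg/m^2, f = 2000 Hz
Formula: TL = 20 * log10(m * f) - 47.3
Compute m * f = 45.9 * 2000 = 91800.0
Compute log10(91800.0) = 4.962843
Compute 20 * 4.962843 = 99.2569
TL = 99.2569 - 47.3 = 51.96

51.96 dB


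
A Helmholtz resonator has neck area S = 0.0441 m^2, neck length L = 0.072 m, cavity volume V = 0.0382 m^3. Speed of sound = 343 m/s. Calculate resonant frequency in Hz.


Given values:
  S = 0.0441 m^2, L = 0.072 m, V = 0.0382 m^3, c = 343 m/s
Formula: f = (c / (2*pi)) * sqrt(S / (V * L))
Compute V * L = 0.0382 * 0.072 = 0.0027504
Compute S / (V * L) = 0.0441 / 0.0027504 = 16.034
Compute sqrt(16.034) = 4.004248
Compute c / (2*pi) = 343 / 6.283185 = 54.590148
f = 54.590148 * 4.004248 = 218.59

218.59 Hz


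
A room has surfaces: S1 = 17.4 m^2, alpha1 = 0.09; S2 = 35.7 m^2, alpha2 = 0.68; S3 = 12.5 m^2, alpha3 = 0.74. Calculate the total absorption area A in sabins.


Given surfaces:
  Surface 1: 17.4 * 0.09 = 1.566
  Surface 2: 35.7 * 0.68 = 24.276
  Surface 3: 12.5 * 0.74 = 9.25
Formula: A = sum(Si * alpha_i)
A = 1.566 + 24.276 + 9.25
A = 35.09

35.09 sabins


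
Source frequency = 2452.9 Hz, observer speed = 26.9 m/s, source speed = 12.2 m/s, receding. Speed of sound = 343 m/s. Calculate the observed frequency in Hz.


Given values:
  f_s = 2452.9 Hz, v_o = 26.9 m/s, v_s = 12.2 m/s
  Direction: receding
Formula: f_o = f_s * (c - v_o) / (c + v_s)
Numerator: c - v_o = 343 - 26.9 = 316.1
Denominator: c + v_s = 343 + 12.2 = 355.2
f_o = 2452.9 * 316.1 / 355.2 = 2182.89

2182.89 Hz


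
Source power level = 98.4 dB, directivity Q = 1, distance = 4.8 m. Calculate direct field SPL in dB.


Given values:
  Lw = 98.4 dB, Q = 1, r = 4.8 m
Formula: SPL = Lw + 10 * log10(Q / (4 * pi * r^2))
Compute 4 * pi * r^2 = 4 * pi * 4.8^2 = 289.5292
Compute Q / denom = 1 / 289.5292 = 0.00345388
Compute 10 * log10(0.00345388) = -24.6169
SPL = 98.4 + (-24.6169) = 73.78

73.78 dB


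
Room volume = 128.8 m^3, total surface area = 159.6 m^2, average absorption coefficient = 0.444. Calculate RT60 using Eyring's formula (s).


Given values:
  V = 128.8 m^3, S = 159.6 m^2, alpha = 0.444
Formula: RT60 = 0.161 * V / (-S * ln(1 - alpha))
Compute ln(1 - 0.444) = ln(0.556) = -0.586987
Denominator: -159.6 * -0.586987 = 93.6831
Numerator: 0.161 * 128.8 = 20.7368
RT60 = 20.7368 / 93.6831 = 0.221

0.221 s


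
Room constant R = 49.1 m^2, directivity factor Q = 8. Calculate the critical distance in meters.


Given values:
  R = 49.1 m^2, Q = 8
Formula: d_c = 0.141 * sqrt(Q * R)
Compute Q * R = 8 * 49.1 = 392.8
Compute sqrt(392.8) = 19.8192
d_c = 0.141 * 19.8192 = 2.795

2.795 m


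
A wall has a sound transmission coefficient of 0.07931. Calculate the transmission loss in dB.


Given values:
  tau = 0.07931
Formula: TL = 10 * log10(1 / tau)
Compute 1 / tau = 1 / 0.07931 = 12.6088
Compute log10(12.6088) = 1.100674
TL = 10 * 1.100674 = 11.01

11.01 dB


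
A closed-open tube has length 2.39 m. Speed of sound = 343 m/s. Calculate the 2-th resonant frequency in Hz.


Given values:
  Tube type: closed-open, L = 2.39 m, c = 343 m/s, n = 2
Formula: f_n = (2n - 1) * c / (4 * L)
Compute 2n - 1 = 2*2 - 1 = 3
Compute 4 * L = 4 * 2.39 = 9.56
f = 3 * 343 / 9.56
f = 107.64

107.64 Hz


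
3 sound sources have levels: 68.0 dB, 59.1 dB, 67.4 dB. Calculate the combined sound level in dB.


Formula: L_total = 10 * log10( sum(10^(Li/10)) )
  Source 1: 10^(68.0/10) = 6309573.4448
  Source 2: 10^(59.1/10) = 812830.5162
  Source 3: 10^(67.4/10) = 5495408.7386
Sum of linear values = 12617812.6996
L_total = 10 * log10(12617812.6996) = 71.01

71.01 dB


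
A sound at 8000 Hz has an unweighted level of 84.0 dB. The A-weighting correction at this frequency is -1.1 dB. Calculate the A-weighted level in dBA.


Given values:
  SPL = 84.0 dB
  A-weighting at 8000 Hz = -1.1 dB
Formula: L_A = SPL + A_weight
L_A = 84.0 + (-1.1)
L_A = 82.9

82.9 dBA


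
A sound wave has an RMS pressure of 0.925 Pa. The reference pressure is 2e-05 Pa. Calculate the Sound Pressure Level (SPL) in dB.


Given values:
  p = 0.925 Pa
  p_ref = 2e-05 Pa
Formula: SPL = 20 * log10(p / p_ref)
Compute ratio: p / p_ref = 0.925 / 2e-05 = 46250
Compute log10: log10(46250) = 4.665112
Multiply: SPL = 20 * 4.665112 = 93.3

93.3 dB


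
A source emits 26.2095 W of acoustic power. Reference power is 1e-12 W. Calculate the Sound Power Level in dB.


Given values:
  W = 26.2095 W
  W_ref = 1e-12 W
Formula: SWL = 10 * log10(W / W_ref)
Compute ratio: W / W_ref = 26209500000000
Compute log10: log10(26209500000000) = 13.418459
Multiply: SWL = 10 * 13.418459 = 134.18

134.18 dB


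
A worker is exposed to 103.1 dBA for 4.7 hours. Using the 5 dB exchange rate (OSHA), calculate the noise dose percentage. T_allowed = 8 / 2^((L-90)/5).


Given values:
  L = 103.1 dBA, T = 4.7 hours
Formula: T_allowed = 8 / 2^((L - 90) / 5)
Compute exponent: (103.1 - 90) / 5 = 2.62
Compute 2^(2.62) = 6.147501
T_allowed = 8 / 6.147501 = 1.301342 hours
Dose = (T / T_allowed) * 100
Dose = (4.7 / 1.301342) * 100 = 361.17

361.17 %


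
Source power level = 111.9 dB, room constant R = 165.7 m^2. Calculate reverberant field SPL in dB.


Given values:
  Lw = 111.9 dB, R = 165.7 m^2
Formula: SPL = Lw + 10 * log10(4 / R)
Compute 4 / R = 4 / 165.7 = 0.02414
Compute 10 * log10(0.02414) = -16.1726
SPL = 111.9 + (-16.1726) = 95.73

95.73 dB


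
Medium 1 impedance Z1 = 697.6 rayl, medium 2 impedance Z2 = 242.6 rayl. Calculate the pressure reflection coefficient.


Given values:
  Z1 = 697.6 rayl, Z2 = 242.6 rayl
Formula: R = (Z2 - Z1) / (Z2 + Z1)
Numerator: Z2 - Z1 = 242.6 - 697.6 = -455.0
Denominator: Z2 + Z1 = 242.6 + 697.6 = 940.2
R = -455.0 / 940.2 = -0.4839

-0.4839


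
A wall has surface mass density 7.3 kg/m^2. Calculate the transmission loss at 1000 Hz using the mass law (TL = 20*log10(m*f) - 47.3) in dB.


Given values:
  m = 7.3 kg/m^2, f = 1000 Hz
Formula: TL = 20 * log10(m * f) - 47.3
Compute m * f = 7.3 * 1000 = 7300.0
Compute log10(7300.0) = 3.863323
Compute 20 * 3.863323 = 77.2665
TL = 77.2665 - 47.3 = 29.97

29.97 dB


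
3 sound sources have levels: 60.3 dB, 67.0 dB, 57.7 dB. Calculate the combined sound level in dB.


Formula: L_total = 10 * log10( sum(10^(Li/10)) )
  Source 1: 10^(60.3/10) = 1071519.3052
  Source 2: 10^(67.0/10) = 5011872.3363
  Source 3: 10^(57.7/10) = 588843.6554
Sum of linear values = 6672235.2969
L_total = 10 * log10(6672235.2969) = 68.24

68.24 dB


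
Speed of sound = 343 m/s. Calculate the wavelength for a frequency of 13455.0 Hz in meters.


Given values:
  c = 343 m/s, f = 13455.0 Hz
Formula: lambda = c / f
lambda = 343 / 13455.0
lambda = 0.0255

0.0255 m


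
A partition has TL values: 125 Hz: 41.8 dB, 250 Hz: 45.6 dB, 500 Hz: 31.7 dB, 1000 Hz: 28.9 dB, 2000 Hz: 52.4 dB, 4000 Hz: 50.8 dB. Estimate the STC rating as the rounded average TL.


Given TL values at each frequency:
  125 Hz: 41.8 dB
  250 Hz: 45.6 dB
  500 Hz: 31.7 dB
  1000 Hz: 28.9 dB
  2000 Hz: 52.4 dB
  4000 Hz: 50.8 dB
Formula: STC ~ round(average of TL values)
Sum = 41.8 + 45.6 + 31.7 + 28.9 + 52.4 + 50.8 = 251.2
Average = 251.2 / 6 = 41.87
Rounded: 42

42


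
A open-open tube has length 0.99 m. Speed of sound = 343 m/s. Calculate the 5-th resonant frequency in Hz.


Given values:
  Tube type: open-open, L = 0.99 m, c = 343 m/s, n = 5
Formula: f_n = n * c / (2 * L)
Compute 2 * L = 2 * 0.99 = 1.98
f = 5 * 343 / 1.98
f = 866.16

866.16 Hz


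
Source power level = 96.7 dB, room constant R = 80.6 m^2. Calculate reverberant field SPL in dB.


Given values:
  Lw = 96.7 dB, R = 80.6 m^2
Formula: SPL = Lw + 10 * log10(4 / R)
Compute 4 / R = 4 / 80.6 = 0.049628
Compute 10 * log10(0.049628) = -13.0427
SPL = 96.7 + (-13.0427) = 83.66

83.66 dB


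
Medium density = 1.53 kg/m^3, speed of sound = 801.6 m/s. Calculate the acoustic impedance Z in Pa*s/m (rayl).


Given values:
  rho = 1.53 kg/m^3
  c = 801.6 m/s
Formula: Z = rho * c
Z = 1.53 * 801.6
Z = 1226.45

1226.45 rayl


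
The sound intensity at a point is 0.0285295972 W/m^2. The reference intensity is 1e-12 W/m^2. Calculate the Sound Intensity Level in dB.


Given values:
  I = 0.0285295972 W/m^2
  I_ref = 1e-12 W/m^2
Formula: SIL = 10 * log10(I / I_ref)
Compute ratio: I / I_ref = 28529597200
Compute log10: log10(28529597200) = 10.455296
Multiply: SIL = 10 * 10.455296 = 104.55

104.55 dB


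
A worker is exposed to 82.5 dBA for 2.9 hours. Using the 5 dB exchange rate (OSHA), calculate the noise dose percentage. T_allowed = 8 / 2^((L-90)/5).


Given values:
  L = 82.5 dBA, T = 2.9 hours
Formula: T_allowed = 8 / 2^((L - 90) / 5)
Compute exponent: (82.5 - 90) / 5 = -1.5
Compute 2^(-1.5) = 0.353553
T_allowed = 8 / 0.353553 = 22.627442 hours
Dose = (T / T_allowed) * 100
Dose = (2.9 / 22.627442) * 100 = 12.82

12.82 %


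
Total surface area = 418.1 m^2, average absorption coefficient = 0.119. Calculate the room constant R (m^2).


Given values:
  S = 418.1 m^2, alpha = 0.119
Formula: R = S * alpha / (1 - alpha)
Numerator: 418.1 * 0.119 = 49.7539
Denominator: 1 - 0.119 = 0.881
R = 49.7539 / 0.881 = 56.47

56.47 m^2


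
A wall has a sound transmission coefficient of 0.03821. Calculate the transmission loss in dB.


Given values:
  tau = 0.03821
Formula: TL = 10 * log10(1 / tau)
Compute 1 / tau = 1 / 0.03821 = 26.1712
Compute log10(26.1712) = 1.417824
TL = 10 * 1.417824 = 14.18

14.18 dB


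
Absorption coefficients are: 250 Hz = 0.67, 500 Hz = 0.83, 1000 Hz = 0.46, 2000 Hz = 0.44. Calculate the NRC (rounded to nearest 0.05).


Given values:
  a_250 = 0.67, a_500 = 0.83
  a_1000 = 0.46, a_2000 = 0.44
Formula: NRC = (a250 + a500 + a1000 + a2000) / 4
Sum = 0.67 + 0.83 + 0.46 + 0.44 = 2.4
NRC = 2.4 / 4 = 0.6
Rounded to nearest 0.05: 0.6

0.6


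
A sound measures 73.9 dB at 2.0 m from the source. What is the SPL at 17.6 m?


Given values:
  SPL1 = 73.9 dB, r1 = 2.0 m, r2 = 17.6 m
Formula: SPL2 = SPL1 - 20 * log10(r2 / r1)
Compute ratio: r2 / r1 = 17.6 / 2.0 = 8.8
Compute log10: log10(8.8) = 0.944483
Compute drop: 20 * 0.944483 = 18.8897
SPL2 = 73.9 - 18.8897 = 55.01

55.01 dB


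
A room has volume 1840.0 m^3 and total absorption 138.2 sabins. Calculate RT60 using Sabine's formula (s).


Given values:
  V = 1840.0 m^3
  A = 138.2 sabins
Formula: RT60 = 0.161 * V / A
Numerator: 0.161 * 1840.0 = 296.24
RT60 = 296.24 / 138.2 = 2.144

2.144 s


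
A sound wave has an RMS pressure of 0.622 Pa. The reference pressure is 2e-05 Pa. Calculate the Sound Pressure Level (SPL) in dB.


Given values:
  p = 0.622 Pa
  p_ref = 2e-05 Pa
Formula: SPL = 20 * log10(p / p_ref)
Compute ratio: p / p_ref = 0.622 / 2e-05 = 31100
Compute log10: log10(31100) = 4.49276
Multiply: SPL = 20 * 4.49276 = 89.86

89.86 dB


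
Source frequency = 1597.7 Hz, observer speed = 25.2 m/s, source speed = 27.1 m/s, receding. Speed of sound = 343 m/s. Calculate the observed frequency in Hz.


Given values:
  f_s = 1597.7 Hz, v_o = 25.2 m/s, v_s = 27.1 m/s
  Direction: receding
Formula: f_o = f_s * (c - v_o) / (c + v_s)
Numerator: c - v_o = 343 - 25.2 = 317.8
Denominator: c + v_s = 343 + 27.1 = 370.1
f_o = 1597.7 * 317.8 / 370.1 = 1371.92

1371.92 Hz


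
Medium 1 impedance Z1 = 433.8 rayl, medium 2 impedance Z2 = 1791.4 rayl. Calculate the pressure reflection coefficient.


Given values:
  Z1 = 433.8 rayl, Z2 = 1791.4 rayl
Formula: R = (Z2 - Z1) / (Z2 + Z1)
Numerator: Z2 - Z1 = 1791.4 - 433.8 = 1357.6
Denominator: Z2 + Z1 = 1791.4 + 433.8 = 2225.2
R = 1357.6 / 2225.2 = 0.6101

0.6101


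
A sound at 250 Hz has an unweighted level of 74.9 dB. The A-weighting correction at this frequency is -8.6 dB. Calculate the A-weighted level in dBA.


Given values:
  SPL = 74.9 dB
  A-weighting at 250 Hz = -8.6 dB
Formula: L_A = SPL + A_weight
L_A = 74.9 + (-8.6)
L_A = 66.3

66.3 dBA


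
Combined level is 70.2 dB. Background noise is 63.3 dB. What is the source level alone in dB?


Given values:
  L_total = 70.2 dB, L_bg = 63.3 dB
Formula: L_source = 10 * log10(10^(L_total/10) - 10^(L_bg/10))
Convert to linear:
  10^(70.2/10) = 10471285.4805
  10^(63.3/10) = 2137962.0895
Difference: 10471285.4805 - 2137962.0895 = 8333323.391
L_source = 10 * log10(8333323.391) = 69.21

69.21 dB


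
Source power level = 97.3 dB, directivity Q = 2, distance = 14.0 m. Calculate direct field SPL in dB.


Given values:
  Lw = 97.3 dB, Q = 2, r = 14.0 m
Formula: SPL = Lw + 10 * log10(Q / (4 * pi * r^2))
Compute 4 * pi * r^2 = 4 * pi * 14.0^2 = 2463.0086
Compute Q / denom = 2 / 2463.0086 = 0.00081202
Compute 10 * log10(0.00081202) = -30.9043
SPL = 97.3 + (-30.9043) = 66.4

66.4 dB


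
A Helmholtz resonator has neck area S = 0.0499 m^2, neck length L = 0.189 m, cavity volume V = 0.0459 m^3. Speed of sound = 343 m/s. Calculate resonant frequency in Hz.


Given values:
  S = 0.0499 m^2, L = 0.189 m, V = 0.0459 m^3, c = 343 m/s
Formula: f = (c / (2*pi)) * sqrt(S / (V * L))
Compute V * L = 0.0459 * 0.189 = 0.0086751
Compute S / (V * L) = 0.0499 / 0.0086751 = 5.7521
Compute sqrt(5.7521) = 2.398354
Compute c / (2*pi) = 343 / 6.283185 = 54.590148
f = 54.590148 * 2.398354 = 130.93

130.93 Hz


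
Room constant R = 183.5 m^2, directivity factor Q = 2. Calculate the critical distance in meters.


Given values:
  R = 183.5 m^2, Q = 2
Formula: d_c = 0.141 * sqrt(Q * R)
Compute Q * R = 2 * 183.5 = 367.0
Compute sqrt(367.0) = 19.1572
d_c = 0.141 * 19.1572 = 2.701

2.701 m


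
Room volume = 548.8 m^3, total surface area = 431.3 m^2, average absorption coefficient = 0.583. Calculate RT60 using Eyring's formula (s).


Given values:
  V = 548.8 m^3, S = 431.3 m^2, alpha = 0.583
Formula: RT60 = 0.161 * V / (-S * ln(1 - alpha))
Compute ln(1 - 0.583) = ln(0.417) = -0.874669
Denominator: -431.3 * -0.874669 = 377.2447
Numerator: 0.161 * 548.8 = 88.3568
RT60 = 88.3568 / 377.2447 = 0.234

0.234 s


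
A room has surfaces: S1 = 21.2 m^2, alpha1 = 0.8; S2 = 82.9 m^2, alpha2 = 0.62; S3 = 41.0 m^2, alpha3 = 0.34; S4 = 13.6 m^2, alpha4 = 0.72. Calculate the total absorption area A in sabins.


Given surfaces:
  Surface 1: 21.2 * 0.8 = 16.96
  Surface 2: 82.9 * 0.62 = 51.398
  Surface 3: 41.0 * 0.34 = 13.94
  Surface 4: 13.6 * 0.72 = 9.792
Formula: A = sum(Si * alpha_i)
A = 16.96 + 51.398 + 13.94 + 9.792
A = 92.09

92.09 sabins


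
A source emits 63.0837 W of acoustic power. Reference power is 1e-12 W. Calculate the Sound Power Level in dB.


Given values:
  W = 63.0837 W
  W_ref = 1e-12 W
Formula: SWL = 10 * log10(W / W_ref)
Compute ratio: W / W_ref = 63083700000000
Compute log10: log10(63083700000000) = 13.799917
Multiply: SWL = 10 * 13.799917 = 138.0

138.0 dB


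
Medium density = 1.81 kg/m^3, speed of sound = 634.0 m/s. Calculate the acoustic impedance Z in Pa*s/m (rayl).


Given values:
  rho = 1.81 kg/m^3
  c = 634.0 m/s
Formula: Z = rho * c
Z = 1.81 * 634.0
Z = 1147.54

1147.54 rayl


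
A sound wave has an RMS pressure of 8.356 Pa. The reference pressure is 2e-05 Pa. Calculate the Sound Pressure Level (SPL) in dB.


Given values:
  p = 8.356 Pa
  p_ref = 2e-05 Pa
Formula: SPL = 20 * log10(p / p_ref)
Compute ratio: p / p_ref = 8.356 / 2e-05 = 417800
Compute log10: log10(417800) = 5.620968
Multiply: SPL = 20 * 5.620968 = 112.42

112.42 dB


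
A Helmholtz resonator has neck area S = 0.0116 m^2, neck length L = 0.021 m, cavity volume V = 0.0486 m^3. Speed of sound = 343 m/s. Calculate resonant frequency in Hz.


Given values:
  S = 0.0116 m^2, L = 0.021 m, V = 0.0486 m^3, c = 343 m/s
Formula: f = (c / (2*pi)) * sqrt(S / (V * L))
Compute V * L = 0.0486 * 0.021 = 0.0010206
Compute S / (V * L) = 0.0116 / 0.0010206 = 11.3659
Compute sqrt(11.3659) = 3.371335
Compute c / (2*pi) = 343 / 6.283185 = 54.590148
f = 54.590148 * 3.371335 = 184.04

184.04 Hz
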